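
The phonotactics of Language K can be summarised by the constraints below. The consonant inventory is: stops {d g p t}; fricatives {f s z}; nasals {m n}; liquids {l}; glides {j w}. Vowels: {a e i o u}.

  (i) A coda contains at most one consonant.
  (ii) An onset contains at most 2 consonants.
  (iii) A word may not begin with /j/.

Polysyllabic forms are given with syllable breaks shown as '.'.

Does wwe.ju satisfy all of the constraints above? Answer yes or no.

yes

wwe.ju — σ1 onset /ww/ (2C), coda /∅/ ok; σ2 onset /j/, coda /∅/ ok → well-formed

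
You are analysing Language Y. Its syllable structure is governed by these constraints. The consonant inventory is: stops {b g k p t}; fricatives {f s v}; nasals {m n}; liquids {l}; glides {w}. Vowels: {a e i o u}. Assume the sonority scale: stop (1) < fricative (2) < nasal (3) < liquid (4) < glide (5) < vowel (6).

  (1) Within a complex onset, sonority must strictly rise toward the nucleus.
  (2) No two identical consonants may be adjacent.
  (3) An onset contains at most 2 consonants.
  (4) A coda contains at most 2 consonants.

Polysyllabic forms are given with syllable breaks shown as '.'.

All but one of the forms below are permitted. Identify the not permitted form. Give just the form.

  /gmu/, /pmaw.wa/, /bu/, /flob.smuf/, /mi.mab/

/pmaw.wa/

/gmu/ — σ1 onset /gm/ (1→3 rises), coda /∅/ ok → permitted
/pmaw.wa/ — violates constraint 2: adjacent identical consonants /ww/ → not permitted
/bu/ — σ1 onset /b/, coda /∅/ ok → permitted
/flob.smuf/ — σ1 onset /fl/ (2→4 rises), coda /b/ ok; σ2 onset /sm/ (2→3 rises), coda /f/ ok → permitted
/mi.mab/ — σ1 onset /m/, coda /∅/ ok; σ2 onset /m/, coda /b/ ok → permitted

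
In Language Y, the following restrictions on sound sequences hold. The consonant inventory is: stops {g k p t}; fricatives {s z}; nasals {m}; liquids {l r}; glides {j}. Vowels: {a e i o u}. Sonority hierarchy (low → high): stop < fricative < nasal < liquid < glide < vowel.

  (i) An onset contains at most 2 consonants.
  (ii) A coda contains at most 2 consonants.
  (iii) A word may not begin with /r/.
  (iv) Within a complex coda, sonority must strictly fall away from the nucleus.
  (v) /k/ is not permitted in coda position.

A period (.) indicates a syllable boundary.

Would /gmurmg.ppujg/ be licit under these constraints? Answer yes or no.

/gmurmg.ppujg/ — violates constraint (ii): syllable 1 coda /rmg/ has 3 consonants (> 2) → illicit

no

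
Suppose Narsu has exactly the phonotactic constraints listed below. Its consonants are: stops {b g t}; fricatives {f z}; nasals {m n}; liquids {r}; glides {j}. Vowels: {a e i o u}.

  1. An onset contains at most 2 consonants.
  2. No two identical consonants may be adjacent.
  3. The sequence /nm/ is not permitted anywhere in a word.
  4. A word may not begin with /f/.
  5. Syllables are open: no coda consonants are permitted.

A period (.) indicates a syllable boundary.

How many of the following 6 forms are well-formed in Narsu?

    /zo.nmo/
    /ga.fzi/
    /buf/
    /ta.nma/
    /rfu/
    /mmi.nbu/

2

/zo.nmo/ — violates constraint 3: contains banned sequence /nm/ → ill-formed
/ga.fzi/ — σ1 onset /g/, coda /∅/ ok; σ2 onset /fz/ (2C), coda /∅/ ok → well-formed
/buf/ — violates constraint 5: syllable 1 coda /f/ has 1 consonant (> 0) → ill-formed
/ta.nma/ — violates constraint 3: contains banned sequence /nm/ → ill-formed
/rfu/ — σ1 onset /rf/ (2C), coda /∅/ ok → well-formed
/mmi.nbu/ — violates constraint 2: adjacent identical consonants /mm/ → ill-formed
Well-formed: /ga.fzi/, /rfu/ → 2.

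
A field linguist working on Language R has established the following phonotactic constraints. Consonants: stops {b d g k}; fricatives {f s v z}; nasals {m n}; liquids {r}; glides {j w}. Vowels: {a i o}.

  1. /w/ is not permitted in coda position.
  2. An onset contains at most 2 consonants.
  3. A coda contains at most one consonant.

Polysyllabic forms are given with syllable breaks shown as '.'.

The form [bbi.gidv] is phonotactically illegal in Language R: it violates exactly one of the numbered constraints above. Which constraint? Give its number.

3

[bbi.gidv]: syllable 2 coda /dv/ has 2 consonants (> 1).
This is a violation of constraint 3: "A coda contains at most one consonant."
The remaining constraints (1, 2) are satisfied.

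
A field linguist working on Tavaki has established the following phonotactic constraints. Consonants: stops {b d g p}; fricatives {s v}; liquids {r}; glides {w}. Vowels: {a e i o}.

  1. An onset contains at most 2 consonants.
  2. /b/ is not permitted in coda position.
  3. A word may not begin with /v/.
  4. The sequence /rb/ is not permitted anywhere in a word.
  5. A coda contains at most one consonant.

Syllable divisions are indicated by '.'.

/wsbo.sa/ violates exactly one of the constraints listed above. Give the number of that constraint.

1

/wsbo.sa/: syllable 1 onset /wsb/ has 3 consonants (> 2).
This is a violation of constraint 1: "An onset contains at most 2 consonants."
The remaining constraints (2, 3, 4, 5) are satisfied.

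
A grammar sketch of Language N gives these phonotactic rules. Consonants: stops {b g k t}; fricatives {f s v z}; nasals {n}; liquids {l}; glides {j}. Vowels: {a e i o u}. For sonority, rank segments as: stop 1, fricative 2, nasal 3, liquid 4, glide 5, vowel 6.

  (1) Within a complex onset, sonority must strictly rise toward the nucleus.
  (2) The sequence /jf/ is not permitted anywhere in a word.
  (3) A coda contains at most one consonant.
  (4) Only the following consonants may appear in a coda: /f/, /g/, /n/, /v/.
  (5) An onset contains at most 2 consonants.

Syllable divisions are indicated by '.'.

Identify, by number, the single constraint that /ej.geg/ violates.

4

/ej.geg/: syllable 1 coda contains /j/, which is not a licensed coda consonant.
This is a violation of constraint 4: "Only the following consonants may appear in a coda: /f/, /g/, /n/, /v/."
The remaining constraints (1, 2, 3, 5) are satisfied.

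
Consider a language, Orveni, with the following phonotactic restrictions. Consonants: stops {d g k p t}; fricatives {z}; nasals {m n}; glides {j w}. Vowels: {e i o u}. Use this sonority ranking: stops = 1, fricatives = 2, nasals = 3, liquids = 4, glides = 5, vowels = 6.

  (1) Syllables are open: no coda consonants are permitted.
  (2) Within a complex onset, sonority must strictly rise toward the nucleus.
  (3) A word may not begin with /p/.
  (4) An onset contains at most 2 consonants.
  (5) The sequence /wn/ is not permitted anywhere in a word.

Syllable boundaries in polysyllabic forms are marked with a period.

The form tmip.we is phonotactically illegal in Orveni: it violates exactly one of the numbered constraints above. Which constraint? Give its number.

tmip.we: syllable 1 coda /p/ has 1 consonant (> 0).
This is a violation of constraint 1: "Syllables are open: no coda consonants are permitted."
The remaining constraints (2, 3, 4, 5) are satisfied.

1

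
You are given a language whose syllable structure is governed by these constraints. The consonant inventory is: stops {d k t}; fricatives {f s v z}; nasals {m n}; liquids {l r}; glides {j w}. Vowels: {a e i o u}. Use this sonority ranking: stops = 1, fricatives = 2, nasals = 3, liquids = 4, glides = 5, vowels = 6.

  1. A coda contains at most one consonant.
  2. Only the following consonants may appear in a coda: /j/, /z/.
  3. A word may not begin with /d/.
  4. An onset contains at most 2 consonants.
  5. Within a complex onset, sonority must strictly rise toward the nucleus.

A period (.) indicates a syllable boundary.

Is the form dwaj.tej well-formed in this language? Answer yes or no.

no

dwaj.tej — violates constraint 3: word begins with /d/ → ill-formed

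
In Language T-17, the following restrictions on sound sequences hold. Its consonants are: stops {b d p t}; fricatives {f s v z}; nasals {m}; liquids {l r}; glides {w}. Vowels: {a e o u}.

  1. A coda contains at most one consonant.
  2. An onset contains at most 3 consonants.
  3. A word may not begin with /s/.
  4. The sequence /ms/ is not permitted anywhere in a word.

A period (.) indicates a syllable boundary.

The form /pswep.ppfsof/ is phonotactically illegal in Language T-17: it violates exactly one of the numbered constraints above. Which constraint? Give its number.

2

/pswep.ppfsof/: syllable 2 onset /ppfs/ has 4 consonants (> 3).
This is a violation of constraint 2: "An onset contains at most 3 consonants."
The remaining constraints (1, 3, 4) are satisfied.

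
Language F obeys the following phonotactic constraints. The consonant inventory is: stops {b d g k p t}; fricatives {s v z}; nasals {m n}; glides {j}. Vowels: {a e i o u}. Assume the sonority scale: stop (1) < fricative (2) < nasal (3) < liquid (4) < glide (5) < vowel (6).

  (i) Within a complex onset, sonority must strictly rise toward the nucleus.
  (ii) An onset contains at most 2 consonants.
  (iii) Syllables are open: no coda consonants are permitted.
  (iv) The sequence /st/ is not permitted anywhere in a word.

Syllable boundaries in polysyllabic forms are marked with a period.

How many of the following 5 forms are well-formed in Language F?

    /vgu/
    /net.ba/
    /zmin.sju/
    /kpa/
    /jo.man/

0

/vgu/ — violates constraint (i): syllable 1 onset /vg/: /v/ (fricative, 2) → /g/ (stop, 1) does not rise → ill-formed
/net.ba/ — violates constraint (iii): syllable 1 coda /t/ has 1 consonant (> 0) → ill-formed
/zmin.sju/ — violates constraint (iii): syllable 1 coda /n/ has 1 consonant (> 0) → ill-formed
/kpa/ — violates constraint (i): syllable 1 onset /kp/: /k/ (stop, 1) → /p/ (stop, 1) does not rise → ill-formed
/jo.man/ — violates constraint (iii): syllable 2 coda /n/ has 1 consonant (> 0) → ill-formed
No form is well-formed → 0.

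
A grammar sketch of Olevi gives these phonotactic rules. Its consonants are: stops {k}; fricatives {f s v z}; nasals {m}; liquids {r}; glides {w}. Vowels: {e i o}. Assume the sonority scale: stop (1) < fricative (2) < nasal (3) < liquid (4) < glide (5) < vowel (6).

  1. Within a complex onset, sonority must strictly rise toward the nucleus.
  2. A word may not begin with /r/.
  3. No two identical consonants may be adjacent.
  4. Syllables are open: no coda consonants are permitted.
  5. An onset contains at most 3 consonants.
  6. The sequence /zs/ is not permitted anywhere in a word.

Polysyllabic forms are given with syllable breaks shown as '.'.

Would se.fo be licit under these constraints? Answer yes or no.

se.fo — σ1 onset /s/, coda /∅/ ok; σ2 onset /f/, coda /∅/ ok → licit

yes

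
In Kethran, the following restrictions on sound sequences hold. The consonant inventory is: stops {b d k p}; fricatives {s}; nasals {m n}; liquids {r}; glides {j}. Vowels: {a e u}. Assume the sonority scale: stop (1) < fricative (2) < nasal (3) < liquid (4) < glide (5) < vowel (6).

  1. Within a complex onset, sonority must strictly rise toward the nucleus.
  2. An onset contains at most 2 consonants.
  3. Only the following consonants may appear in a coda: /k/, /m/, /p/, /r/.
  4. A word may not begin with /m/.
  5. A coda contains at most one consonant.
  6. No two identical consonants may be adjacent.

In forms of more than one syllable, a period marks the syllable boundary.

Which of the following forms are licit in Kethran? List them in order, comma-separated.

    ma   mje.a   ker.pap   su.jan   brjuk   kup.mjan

ker.pap

ma — violates constraint 4: word begins with /m/ → illicit
mje.a — violates constraint 4: word begins with /m/ → illicit
ker.pap — σ1 onset /k/, coda /r/ ok; σ2 onset /p/, coda /p/ ok → licit
su.jan — violates constraint 3: syllable 2 coda contains /n/, which is not a licensed coda consonant → illicit
brjuk — violates constraint 2: syllable 1 onset /brj/ has 3 consonants (> 2) → illicit
kup.mjan — violates constraint 3: syllable 2 coda contains /n/, which is not a licensed coda consonant → illicit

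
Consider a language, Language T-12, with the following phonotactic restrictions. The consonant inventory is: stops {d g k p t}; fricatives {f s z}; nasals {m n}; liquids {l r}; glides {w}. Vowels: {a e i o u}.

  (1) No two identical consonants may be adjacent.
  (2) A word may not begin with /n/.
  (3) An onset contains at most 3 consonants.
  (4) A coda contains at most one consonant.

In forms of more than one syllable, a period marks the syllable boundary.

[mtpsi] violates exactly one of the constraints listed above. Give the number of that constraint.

3

[mtpsi]: syllable 1 onset /mtps/ has 4 consonants (> 3).
This is a violation of constraint 3: "An onset contains at most 3 consonants."
The remaining constraints (1, 2, 4) are satisfied.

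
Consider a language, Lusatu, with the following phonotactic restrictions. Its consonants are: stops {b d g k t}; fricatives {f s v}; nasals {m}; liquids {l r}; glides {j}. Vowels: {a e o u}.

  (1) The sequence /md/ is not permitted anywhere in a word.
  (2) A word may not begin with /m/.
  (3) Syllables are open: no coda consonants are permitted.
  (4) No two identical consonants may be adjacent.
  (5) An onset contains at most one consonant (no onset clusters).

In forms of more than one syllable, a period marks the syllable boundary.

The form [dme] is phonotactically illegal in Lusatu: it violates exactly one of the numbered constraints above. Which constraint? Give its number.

[dme]: syllable 1 onset /dm/ has 2 consonants (> 1).
This is a violation of constraint 5: "An onset contains at most one consonant (no onset clusters)."
The remaining constraints (1, 2, 3, 4) are satisfied.

5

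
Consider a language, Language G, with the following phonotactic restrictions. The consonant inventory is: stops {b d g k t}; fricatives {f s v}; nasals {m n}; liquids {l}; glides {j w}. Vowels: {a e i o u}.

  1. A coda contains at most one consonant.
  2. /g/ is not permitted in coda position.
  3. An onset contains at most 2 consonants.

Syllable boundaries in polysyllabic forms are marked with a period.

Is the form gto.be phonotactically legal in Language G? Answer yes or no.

yes

gto.be — σ1 onset /gt/ (2C), coda /∅/ ok; σ2 onset /b/, coda /∅/ ok → phonotactically legal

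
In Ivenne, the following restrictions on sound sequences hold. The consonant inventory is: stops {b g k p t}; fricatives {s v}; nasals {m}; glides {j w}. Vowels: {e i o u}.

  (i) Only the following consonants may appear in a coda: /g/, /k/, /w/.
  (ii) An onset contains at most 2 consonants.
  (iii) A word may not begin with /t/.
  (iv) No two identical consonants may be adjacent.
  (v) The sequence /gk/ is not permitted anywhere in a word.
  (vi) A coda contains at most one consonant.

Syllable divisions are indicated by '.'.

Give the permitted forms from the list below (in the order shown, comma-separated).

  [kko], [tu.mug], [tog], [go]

[kko] — violates constraint (iv): adjacent identical consonants /kk/ → not permitted
[tu.mug] — violates constraint (iii): word begins with /t/ → not permitted
[tog] — violates constraint (iii): word begins with /t/ → not permitted
[go] — σ1 onset /g/, coda /∅/ ok → permitted

[go]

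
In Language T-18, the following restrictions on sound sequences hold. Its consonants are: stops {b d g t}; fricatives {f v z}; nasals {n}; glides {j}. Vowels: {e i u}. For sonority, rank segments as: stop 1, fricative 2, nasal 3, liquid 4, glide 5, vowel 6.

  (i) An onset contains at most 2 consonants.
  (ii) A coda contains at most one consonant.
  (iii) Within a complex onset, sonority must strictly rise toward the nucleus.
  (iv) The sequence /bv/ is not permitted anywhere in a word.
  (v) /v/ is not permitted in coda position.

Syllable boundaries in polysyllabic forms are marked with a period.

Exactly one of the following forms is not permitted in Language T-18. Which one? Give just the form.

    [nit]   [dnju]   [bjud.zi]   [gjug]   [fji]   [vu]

[dnju]

[nit] — σ1 onset /n/, coda /t/ ok → permitted
[dnju] — violates constraint (i): syllable 1 onset /dnj/ has 3 consonants (> 2) → not permitted
[bjud.zi] — σ1 onset /bj/ (1→5 rises), coda /d/ ok; σ2 onset /z/, coda /∅/ ok → permitted
[gjug] — σ1 onset /gj/ (1→5 rises), coda /g/ ok → permitted
[fji] — σ1 onset /fj/ (2→5 rises), coda /∅/ ok → permitted
[vu] — σ1 onset /v/, coda /∅/ ok → permitted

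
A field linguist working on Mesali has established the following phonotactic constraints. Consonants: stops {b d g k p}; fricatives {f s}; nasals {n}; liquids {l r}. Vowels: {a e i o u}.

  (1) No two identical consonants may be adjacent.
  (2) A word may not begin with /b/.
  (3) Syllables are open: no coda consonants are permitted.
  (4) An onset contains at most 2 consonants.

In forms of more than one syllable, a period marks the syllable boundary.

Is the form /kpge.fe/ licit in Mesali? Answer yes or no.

no

/kpge.fe/ — violates constraint 4: syllable 1 onset /kpg/ has 3 consonants (> 2) → illicit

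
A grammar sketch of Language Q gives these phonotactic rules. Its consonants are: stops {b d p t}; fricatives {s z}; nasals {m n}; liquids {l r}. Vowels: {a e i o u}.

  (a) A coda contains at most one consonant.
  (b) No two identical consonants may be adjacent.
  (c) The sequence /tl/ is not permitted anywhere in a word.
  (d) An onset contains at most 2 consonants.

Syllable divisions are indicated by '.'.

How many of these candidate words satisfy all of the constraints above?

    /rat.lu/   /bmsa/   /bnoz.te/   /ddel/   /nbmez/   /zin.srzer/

/rat.lu/ — violates constraint (c): contains banned sequence /tl/ → illicit
/bmsa/ — violates constraint (d): syllable 1 onset /bms/ has 3 consonants (> 2) → illicit
/bnoz.te/ — σ1 onset /bn/ (2C), coda /z/ ok; σ2 onset /t/, coda /∅/ ok → licit
/ddel/ — violates constraint (b): adjacent identical consonants /dd/ → illicit
/nbmez/ — violates constraint (d): syllable 1 onset /nbm/ has 3 consonants (> 2) → illicit
/zin.srzer/ — violates constraint (d): syllable 2 onset /srz/ has 3 consonants (> 2) → illicit
Licit: /bnoz.te/ → 1.

1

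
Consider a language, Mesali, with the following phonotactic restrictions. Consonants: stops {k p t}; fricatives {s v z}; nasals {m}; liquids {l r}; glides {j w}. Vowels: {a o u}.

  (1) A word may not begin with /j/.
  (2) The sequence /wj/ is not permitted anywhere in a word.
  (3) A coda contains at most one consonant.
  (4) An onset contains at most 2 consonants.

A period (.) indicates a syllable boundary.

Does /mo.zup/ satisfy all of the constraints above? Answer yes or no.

/mo.zup/ — σ1 onset /m/, coda /∅/ ok; σ2 onset /z/, coda /p/ ok → well-formed

yes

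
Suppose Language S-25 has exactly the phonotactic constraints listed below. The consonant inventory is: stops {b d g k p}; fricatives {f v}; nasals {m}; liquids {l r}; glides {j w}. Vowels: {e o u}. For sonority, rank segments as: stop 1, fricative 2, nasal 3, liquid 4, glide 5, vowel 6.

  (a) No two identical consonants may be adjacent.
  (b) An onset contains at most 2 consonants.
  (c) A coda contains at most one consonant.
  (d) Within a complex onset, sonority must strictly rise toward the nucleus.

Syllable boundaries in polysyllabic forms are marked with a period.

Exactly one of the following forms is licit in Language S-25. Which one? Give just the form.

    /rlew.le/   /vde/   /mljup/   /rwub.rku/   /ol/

/ol/

/rlew.le/ — violates constraint (d): syllable 1 onset /rl/: /r/ (liquid, 4) → /l/ (liquid, 4) does not rise → illicit
/vde/ — violates constraint (d): syllable 1 onset /vd/: /v/ (fricative, 2) → /d/ (stop, 1) does not rise → illicit
/mljup/ — violates constraint (b): syllable 1 onset /mlj/ has 3 consonants (> 2) → illicit
/rwub.rku/ — violates constraint (d): syllable 2 onset /rk/: /r/ (liquid, 4) → /k/ (stop, 1) does not rise → illicit
/ol/ — σ1 onset /∅/, coda /l/ ok → licit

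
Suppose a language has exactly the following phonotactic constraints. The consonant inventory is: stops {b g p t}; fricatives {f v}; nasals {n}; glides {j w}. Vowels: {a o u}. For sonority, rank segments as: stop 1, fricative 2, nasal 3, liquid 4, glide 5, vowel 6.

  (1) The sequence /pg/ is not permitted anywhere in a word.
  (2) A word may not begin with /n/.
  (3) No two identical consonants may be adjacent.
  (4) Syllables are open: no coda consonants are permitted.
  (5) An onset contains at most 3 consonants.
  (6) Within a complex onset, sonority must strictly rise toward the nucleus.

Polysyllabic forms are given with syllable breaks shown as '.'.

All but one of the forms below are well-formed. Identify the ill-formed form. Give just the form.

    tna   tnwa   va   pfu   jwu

tna — σ1 onset /tn/ (1→3 rises), coda /∅/ ok → well-formed
tnwa — σ1 onset /tnw/ (1→3→5 rises), coda /∅/ ok → well-formed
va — σ1 onset /v/, coda /∅/ ok → well-formed
pfu — σ1 onset /pf/ (1→2 rises), coda /∅/ ok → well-formed
jwu — violates constraint 6: syllable 1 onset /jw/: /j/ (glide, 5) → /w/ (glide, 5) does not rise → ill-formed

jwu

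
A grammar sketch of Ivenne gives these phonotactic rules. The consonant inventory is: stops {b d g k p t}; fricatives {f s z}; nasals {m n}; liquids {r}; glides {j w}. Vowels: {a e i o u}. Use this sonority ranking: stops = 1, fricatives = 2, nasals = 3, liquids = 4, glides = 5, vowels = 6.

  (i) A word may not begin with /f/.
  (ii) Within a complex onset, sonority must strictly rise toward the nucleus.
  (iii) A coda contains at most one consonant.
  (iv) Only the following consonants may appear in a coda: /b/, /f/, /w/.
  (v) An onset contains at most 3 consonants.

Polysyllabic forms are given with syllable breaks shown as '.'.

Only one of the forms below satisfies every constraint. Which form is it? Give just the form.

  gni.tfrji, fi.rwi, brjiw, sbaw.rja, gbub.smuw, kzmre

brjiw

gni.tfrji — violates constraint (v): syllable 2 onset /tfrj/ has 4 consonants (> 3) → not permitted
fi.rwi — violates constraint (i): word begins with /f/ → not permitted
brjiw — σ1 onset /brj/ (1→4→5 rises), coda /w/ ok → permitted
sbaw.rja — violates constraint (ii): syllable 1 onset /sb/: /s/ (fricative, 2) → /b/ (stop, 1) does not rise → not permitted
gbub.smuw — violates constraint (ii): syllable 1 onset /gb/: /g/ (stop, 1) → /b/ (stop, 1) does not rise → not permitted
kzmre — violates constraint (v): syllable 1 onset /kzmr/ has 4 consonants (> 3) → not permitted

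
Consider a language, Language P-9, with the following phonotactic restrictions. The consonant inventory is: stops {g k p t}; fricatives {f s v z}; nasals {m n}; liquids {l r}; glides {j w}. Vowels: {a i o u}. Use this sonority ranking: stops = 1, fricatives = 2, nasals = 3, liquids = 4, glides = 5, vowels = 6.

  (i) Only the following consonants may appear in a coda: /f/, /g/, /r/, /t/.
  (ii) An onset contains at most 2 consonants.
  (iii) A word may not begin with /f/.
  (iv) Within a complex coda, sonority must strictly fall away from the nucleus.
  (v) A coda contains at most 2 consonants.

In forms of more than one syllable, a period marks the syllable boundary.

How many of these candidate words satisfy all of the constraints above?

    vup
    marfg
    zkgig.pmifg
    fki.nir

0

vup — violates constraint (i): syllable 1 coda contains /p/, which is not a licensed coda consonant → ill-formed
marfg — violates constraint (v): syllable 1 coda /rfg/ has 3 consonants (> 2) → ill-formed
zkgig.pmifg — violates constraint (ii): syllable 1 onset /zkg/ has 3 consonants (> 2) → ill-formed
fki.nir — violates constraint (iii): word begins with /f/ → ill-formed
No form is well-formed → 0.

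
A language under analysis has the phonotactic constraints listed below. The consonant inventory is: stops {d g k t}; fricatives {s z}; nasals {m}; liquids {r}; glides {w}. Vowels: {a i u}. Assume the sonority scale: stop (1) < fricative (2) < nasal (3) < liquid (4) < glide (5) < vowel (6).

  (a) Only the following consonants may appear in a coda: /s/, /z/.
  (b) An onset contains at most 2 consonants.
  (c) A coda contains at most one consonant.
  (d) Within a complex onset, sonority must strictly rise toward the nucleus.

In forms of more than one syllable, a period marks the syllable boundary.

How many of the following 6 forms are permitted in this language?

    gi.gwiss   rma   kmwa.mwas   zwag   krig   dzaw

gi.gwiss — violates constraint (c): syllable 2 coda /ss/ has 2 consonants (> 1) → not permitted
rma — violates constraint (d): syllable 1 onset /rm/: /r/ (liquid, 4) → /m/ (nasal, 3) does not rise → not permitted
kmwa.mwas — violates constraint (b): syllable 1 onset /kmw/ has 3 consonants (> 2) → not permitted
zwag — violates constraint (a): syllable 1 coda contains /g/, which is not a licensed coda consonant → not permitted
krig — violates constraint (a): syllable 1 coda contains /g/, which is not a licensed coda consonant → not permitted
dzaw — violates constraint (a): syllable 1 coda contains /w/, which is not a licensed coda consonant → not permitted
No form is permitted → 0.

0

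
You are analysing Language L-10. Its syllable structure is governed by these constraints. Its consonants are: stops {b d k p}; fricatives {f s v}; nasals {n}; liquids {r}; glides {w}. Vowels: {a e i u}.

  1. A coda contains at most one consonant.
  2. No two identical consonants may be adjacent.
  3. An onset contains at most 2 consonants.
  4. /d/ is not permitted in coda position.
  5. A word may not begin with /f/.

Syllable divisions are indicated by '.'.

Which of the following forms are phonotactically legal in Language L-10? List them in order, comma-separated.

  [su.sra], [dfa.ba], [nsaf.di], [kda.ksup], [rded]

[su.sra], [dfa.ba], [nsaf.di], [kda.ksup]

[su.sra] — σ1 onset /s/, coda /∅/ ok; σ2 onset /sr/ (2C), coda /∅/ ok → phonotactically legal
[dfa.ba] — σ1 onset /df/ (2C), coda /∅/ ok; σ2 onset /b/, coda /∅/ ok → phonotactically legal
[nsaf.di] — σ1 onset /ns/ (2C), coda /f/ ok; σ2 onset /d/, coda /∅/ ok → phonotactically legal
[kda.ksup] — σ1 onset /kd/ (2C), coda /∅/ ok; σ2 onset /ks/ (2C), coda /p/ ok → phonotactically legal
[rded] — violates constraint 4: syllable 1 coda contains /d/ → phonotactically illegal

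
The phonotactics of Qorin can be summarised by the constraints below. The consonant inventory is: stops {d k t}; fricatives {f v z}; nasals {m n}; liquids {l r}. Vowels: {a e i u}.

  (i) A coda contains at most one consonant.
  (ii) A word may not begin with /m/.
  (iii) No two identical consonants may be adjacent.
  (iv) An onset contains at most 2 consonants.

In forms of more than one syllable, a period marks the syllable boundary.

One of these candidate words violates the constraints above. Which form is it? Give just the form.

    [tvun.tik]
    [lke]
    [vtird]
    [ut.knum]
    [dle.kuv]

[vtird]

[tvun.tik] — σ1 onset /tv/ (2C), coda /n/ ok; σ2 onset /t/, coda /k/ ok → permitted
[lke] — σ1 onset /lk/ (2C), coda /∅/ ok → permitted
[vtird] — violates constraint (i): syllable 1 coda /rd/ has 2 consonants (> 1) → not permitted
[ut.knum] — σ1 onset /∅/, coda /t/ ok; σ2 onset /kn/ (2C), coda /m/ ok → permitted
[dle.kuv] — σ1 onset /dl/ (2C), coda /∅/ ok; σ2 onset /k/, coda /v/ ok → permitted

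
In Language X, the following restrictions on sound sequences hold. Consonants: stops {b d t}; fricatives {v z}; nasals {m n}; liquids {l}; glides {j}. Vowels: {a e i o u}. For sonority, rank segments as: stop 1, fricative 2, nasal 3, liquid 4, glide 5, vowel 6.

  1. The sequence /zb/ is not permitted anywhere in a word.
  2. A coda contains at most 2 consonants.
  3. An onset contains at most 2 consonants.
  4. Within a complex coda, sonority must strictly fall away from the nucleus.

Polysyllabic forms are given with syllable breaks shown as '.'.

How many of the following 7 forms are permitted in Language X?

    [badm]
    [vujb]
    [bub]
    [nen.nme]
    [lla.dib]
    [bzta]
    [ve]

5

[badm] — violates constraint 4: syllable 1 coda /dm/: /d/ (stop, 1) → /m/ (nasal, 3) does not fall → not permitted
[vujb] — σ1 onset /v/, coda /jb/ (5→1 falls) ok → permitted
[bub] — σ1 onset /b/, coda /b/ ok → permitted
[nen.nme] — σ1 onset /n/, coda /n/ ok; σ2 onset /nm/ (2C), coda /∅/ ok → permitted
[lla.dib] — σ1 onset /ll/ (2C), coda /∅/ ok; σ2 onset /d/, coda /b/ ok → permitted
[bzta] — violates constraint 3: syllable 1 onset /bzt/ has 3 consonants (> 2) → not permitted
[ve] — σ1 onset /v/, coda /∅/ ok → permitted
Permitted: [vujb], [bub], [nen.nme], [lla.dib], [ve] → 5.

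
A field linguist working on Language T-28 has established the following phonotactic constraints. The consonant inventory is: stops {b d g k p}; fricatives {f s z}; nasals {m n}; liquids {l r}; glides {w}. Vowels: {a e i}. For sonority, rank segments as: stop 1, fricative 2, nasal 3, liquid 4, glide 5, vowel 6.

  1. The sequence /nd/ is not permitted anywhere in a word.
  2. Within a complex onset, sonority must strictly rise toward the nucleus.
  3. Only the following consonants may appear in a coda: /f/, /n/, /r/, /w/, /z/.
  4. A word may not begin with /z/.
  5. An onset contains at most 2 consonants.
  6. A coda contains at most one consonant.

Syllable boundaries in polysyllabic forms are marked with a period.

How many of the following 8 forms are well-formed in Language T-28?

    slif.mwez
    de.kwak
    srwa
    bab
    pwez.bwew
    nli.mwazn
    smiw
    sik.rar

3

slif.mwez — σ1 onset /sl/ (2→4 rises), coda /f/ ok; σ2 onset /mw/ (3→5 rises), coda /z/ ok → well-formed
de.kwak — violates constraint 3: syllable 2 coda contains /k/, which is not a licensed coda consonant → ill-formed
srwa — violates constraint 5: syllable 1 onset /srw/ has 3 consonants (> 2) → ill-formed
bab — violates constraint 3: syllable 1 coda contains /b/, which is not a licensed coda consonant → ill-formed
pwez.bwew — σ1 onset /pw/ (1→5 rises), coda /z/ ok; σ2 onset /bw/ (1→5 rises), coda /w/ ok → well-formed
nli.mwazn — violates constraint 6: syllable 2 coda /zn/ has 2 consonants (> 1) → ill-formed
smiw — σ1 onset /sm/ (2→3 rises), coda /w/ ok → well-formed
sik.rar — violates constraint 3: syllable 1 coda contains /k/, which is not a licensed coda consonant → ill-formed
Well-formed: slif.mwez, pwez.bwew, smiw → 3.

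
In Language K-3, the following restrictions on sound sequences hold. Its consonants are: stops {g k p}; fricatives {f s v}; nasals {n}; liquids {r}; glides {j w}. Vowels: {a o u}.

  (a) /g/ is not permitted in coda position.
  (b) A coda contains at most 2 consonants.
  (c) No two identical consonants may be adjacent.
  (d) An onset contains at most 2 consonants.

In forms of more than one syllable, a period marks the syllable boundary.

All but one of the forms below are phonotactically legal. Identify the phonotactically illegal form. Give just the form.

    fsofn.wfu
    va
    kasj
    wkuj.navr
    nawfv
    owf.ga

nawfv

fsofn.wfu — σ1 onset /fs/ (2C), coda /fn/ (2C) ok; σ2 onset /wf/ (2C), coda /∅/ ok → phonotactically legal
va — σ1 onset /v/, coda /∅/ ok → phonotactically legal
kasj — σ1 onset /k/, coda /sj/ (2C) ok → phonotactically legal
wkuj.navr — σ1 onset /wk/ (2C), coda /j/ ok; σ2 onset /n/, coda /vr/ (2C) ok → phonotactically legal
nawfv — violates constraint (b): syllable 1 coda /wfv/ has 3 consonants (> 2) → phonotactically illegal
owf.ga — σ1 onset /∅/, coda /wf/ (2C) ok; σ2 onset /g/, coda /∅/ ok → phonotactically legal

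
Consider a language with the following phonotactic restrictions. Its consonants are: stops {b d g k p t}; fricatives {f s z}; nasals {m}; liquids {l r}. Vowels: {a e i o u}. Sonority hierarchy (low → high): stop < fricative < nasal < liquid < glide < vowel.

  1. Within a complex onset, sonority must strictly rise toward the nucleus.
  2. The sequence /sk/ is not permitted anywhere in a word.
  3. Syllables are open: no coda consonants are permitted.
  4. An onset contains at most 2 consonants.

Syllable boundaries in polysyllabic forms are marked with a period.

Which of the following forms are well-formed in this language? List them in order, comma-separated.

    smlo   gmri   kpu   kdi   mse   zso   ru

ru

smlo — violates constraint 4: syllable 1 onset /sml/ has 3 consonants (> 2) → ill-formed
gmri — violates constraint 4: syllable 1 onset /gmr/ has 3 consonants (> 2) → ill-formed
kpu — violates constraint 1: syllable 1 onset /kp/: /k/ (stop, 1) → /p/ (stop, 1) does not rise → ill-formed
kdi — violates constraint 1: syllable 1 onset /kd/: /k/ (stop, 1) → /d/ (stop, 1) does not rise → ill-formed
mse — violates constraint 1: syllable 1 onset /ms/: /m/ (nasal, 3) → /s/ (fricative, 2) does not rise → ill-formed
zso — violates constraint 1: syllable 1 onset /zs/: /z/ (fricative, 2) → /s/ (fricative, 2) does not rise → ill-formed
ru — σ1 onset /r/, coda /∅/ ok → well-formed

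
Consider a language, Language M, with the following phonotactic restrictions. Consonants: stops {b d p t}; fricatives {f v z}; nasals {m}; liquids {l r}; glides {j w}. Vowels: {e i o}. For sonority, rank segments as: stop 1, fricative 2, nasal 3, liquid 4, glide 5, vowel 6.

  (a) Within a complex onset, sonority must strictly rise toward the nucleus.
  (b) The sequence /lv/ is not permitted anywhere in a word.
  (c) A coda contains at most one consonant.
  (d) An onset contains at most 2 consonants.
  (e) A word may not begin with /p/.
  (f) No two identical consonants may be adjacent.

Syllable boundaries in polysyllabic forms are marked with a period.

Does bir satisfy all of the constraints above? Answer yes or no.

bir — σ1 onset /b/, coda /r/ ok → licit

yes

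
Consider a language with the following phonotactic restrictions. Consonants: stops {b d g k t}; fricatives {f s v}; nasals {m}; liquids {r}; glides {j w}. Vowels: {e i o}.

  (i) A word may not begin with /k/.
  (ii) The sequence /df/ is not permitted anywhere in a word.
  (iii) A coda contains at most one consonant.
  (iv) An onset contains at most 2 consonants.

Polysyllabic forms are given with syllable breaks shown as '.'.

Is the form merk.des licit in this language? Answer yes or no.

no

merk.des — violates constraint (iii): syllable 1 coda /rk/ has 2 consonants (> 1) → illicit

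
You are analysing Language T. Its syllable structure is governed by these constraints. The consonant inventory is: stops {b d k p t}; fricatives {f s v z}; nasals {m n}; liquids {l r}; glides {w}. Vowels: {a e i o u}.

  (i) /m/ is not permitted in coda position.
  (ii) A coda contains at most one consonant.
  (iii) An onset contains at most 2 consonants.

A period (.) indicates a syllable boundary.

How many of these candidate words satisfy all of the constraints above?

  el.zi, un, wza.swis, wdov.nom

3

el.zi — σ1 onset /∅/, coda /l/ ok; σ2 onset /z/, coda /∅/ ok → permitted
un — σ1 onset /∅/, coda /n/ ok → permitted
wza.swis — σ1 onset /wz/ (2C), coda /∅/ ok; σ2 onset /sw/ (2C), coda /s/ ok → permitted
wdov.nom — violates constraint (i): syllable 2 coda contains /m/ → not permitted
Permitted: el.zi, un, wza.swis → 3.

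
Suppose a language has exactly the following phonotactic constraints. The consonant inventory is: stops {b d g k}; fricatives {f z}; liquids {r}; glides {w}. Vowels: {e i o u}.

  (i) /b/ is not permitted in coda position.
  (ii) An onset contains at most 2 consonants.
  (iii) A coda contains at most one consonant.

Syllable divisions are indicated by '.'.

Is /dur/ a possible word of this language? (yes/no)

yes

/dur/ — σ1 onset /d/, coda /r/ ok → well-formed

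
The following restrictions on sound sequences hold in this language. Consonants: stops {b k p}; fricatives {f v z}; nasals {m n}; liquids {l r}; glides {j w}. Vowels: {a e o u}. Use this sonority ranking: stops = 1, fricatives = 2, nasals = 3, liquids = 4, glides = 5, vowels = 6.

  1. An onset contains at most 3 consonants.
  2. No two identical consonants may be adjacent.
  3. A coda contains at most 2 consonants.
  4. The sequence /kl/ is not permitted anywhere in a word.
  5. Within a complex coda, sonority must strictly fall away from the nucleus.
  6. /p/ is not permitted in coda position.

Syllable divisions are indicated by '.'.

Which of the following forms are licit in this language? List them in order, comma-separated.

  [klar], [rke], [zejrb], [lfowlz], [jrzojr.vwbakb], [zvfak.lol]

[klar] — violates constraint 4: contains banned sequence /kl/ → illicit
[rke] — σ1 onset /rk/ (2C), coda /∅/ ok → licit
[zejrb] — violates constraint 3: syllable 1 coda /jrb/ has 3 consonants (> 2) → illicit
[lfowlz] — violates constraint 3: syllable 1 coda /wlz/ has 3 consonants (> 2) → illicit
[jrzojr.vwbakb] — violates constraint 5: syllable 2 coda /kb/: /k/ (stop, 1) → /b/ (stop, 1) does not fall → illicit
[zvfak.lol] — violates constraint 4: contains banned sequence /kl/ → illicit

[rke]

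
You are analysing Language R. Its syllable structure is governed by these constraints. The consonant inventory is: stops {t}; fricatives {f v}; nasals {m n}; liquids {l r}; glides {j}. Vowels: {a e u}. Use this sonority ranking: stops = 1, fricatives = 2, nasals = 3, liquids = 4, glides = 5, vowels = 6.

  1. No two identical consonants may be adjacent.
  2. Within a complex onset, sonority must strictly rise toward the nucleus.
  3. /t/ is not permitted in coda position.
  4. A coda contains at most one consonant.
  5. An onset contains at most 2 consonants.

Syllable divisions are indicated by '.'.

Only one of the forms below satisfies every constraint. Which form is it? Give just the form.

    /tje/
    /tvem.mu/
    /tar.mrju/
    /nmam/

/tje/ — σ1 onset /tj/ (1→5 rises), coda /∅/ ok → well-formed
/tvem.mu/ — violates constraint 1: adjacent identical consonants /mm/ → ill-formed
/tar.mrju/ — violates constraint 5: syllable 2 onset /mrj/ has 3 consonants (> 2) → ill-formed
/nmam/ — violates constraint 2: syllable 1 onset /nm/: /n/ (nasal, 3) → /m/ (nasal, 3) does not rise → ill-formed

/tje/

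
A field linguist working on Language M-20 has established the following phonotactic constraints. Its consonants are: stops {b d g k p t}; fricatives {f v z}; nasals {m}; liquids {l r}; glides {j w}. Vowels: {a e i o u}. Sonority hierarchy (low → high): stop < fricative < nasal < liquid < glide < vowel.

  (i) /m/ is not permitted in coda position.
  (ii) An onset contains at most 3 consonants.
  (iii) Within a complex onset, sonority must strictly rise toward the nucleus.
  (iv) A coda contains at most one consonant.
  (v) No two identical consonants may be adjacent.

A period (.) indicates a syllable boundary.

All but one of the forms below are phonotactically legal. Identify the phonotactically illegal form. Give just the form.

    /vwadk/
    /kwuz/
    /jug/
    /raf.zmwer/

/vwadk/ — violates constraint (iv): syllable 1 coda /dk/ has 2 consonants (> 1) → phonotactically illegal
/kwuz/ — σ1 onset /kw/ (1→5 rises), coda /z/ ok → phonotactically legal
/jug/ — σ1 onset /j/, coda /g/ ok → phonotactically legal
/raf.zmwer/ — σ1 onset /r/, coda /f/ ok; σ2 onset /zmw/ (2→3→5 rises), coda /r/ ok → phonotactically legal

/vwadk/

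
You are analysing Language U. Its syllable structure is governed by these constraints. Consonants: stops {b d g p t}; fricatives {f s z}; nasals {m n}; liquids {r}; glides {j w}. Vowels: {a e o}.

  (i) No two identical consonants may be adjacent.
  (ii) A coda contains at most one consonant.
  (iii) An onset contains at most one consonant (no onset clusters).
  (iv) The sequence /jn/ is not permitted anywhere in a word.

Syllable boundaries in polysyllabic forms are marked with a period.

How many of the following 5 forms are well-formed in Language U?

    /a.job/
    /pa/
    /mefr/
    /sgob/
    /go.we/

/a.job/ — σ1 onset /∅/, coda /∅/ ok; σ2 onset /j/, coda /b/ ok → well-formed
/pa/ — σ1 onset /p/, coda /∅/ ok → well-formed
/mefr/ — violates constraint (ii): syllable 1 coda /fr/ has 2 consonants (> 1) → ill-formed
/sgob/ — violates constraint (iii): syllable 1 onset /sg/ has 2 consonants (> 1) → ill-formed
/go.we/ — σ1 onset /g/, coda /∅/ ok; σ2 onset /w/, coda /∅/ ok → well-formed
Well-formed: /a.job/, /pa/, /go.we/ → 3.

3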